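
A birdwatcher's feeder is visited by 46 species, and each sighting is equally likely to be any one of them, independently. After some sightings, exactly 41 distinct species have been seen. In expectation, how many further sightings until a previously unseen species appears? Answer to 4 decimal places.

9.2000

Each sighting yields a new species with probability (46-41)/46 = 5/46, so the wait is geometric with mean 46/5.
E = 46/5 = 9.20000.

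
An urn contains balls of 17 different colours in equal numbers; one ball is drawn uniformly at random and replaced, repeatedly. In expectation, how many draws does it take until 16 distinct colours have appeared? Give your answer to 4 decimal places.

Going from k to k+1 distinct takes a geometric number of draws with mean 17/(17-k).
Sum over k = 0,...,15: E = 17/17 + 17/16 + 17/15 + ... + 17/3 + 17/2 = 41.47239.

41.4724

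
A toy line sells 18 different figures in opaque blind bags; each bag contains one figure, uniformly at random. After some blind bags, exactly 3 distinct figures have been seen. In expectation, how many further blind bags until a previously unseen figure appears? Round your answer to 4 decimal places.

1.2000

Each blind bag yields a new figure with probability (18-3)/18 = 15/18, so the wait is geometric with mean 18/15.
E = 18/15 = 1.20000.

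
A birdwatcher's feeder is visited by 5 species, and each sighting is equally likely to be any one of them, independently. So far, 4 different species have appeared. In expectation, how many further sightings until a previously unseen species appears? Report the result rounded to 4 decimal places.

5.0000

Each sighting yields a new species with probability (5-4)/5 = 1/5, so the wait is geometric with mean 5/1.
E = 5/1 = 5.00000.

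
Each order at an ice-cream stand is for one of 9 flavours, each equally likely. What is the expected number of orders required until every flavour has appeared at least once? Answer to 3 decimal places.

25.461

Split into phases: going from k distinct to k+1 distinct takes on average 9/(9-k) orders.
E[T] = 9/9 + 9/8 + 9/7 + ... + 9/2 + 9/1 = 9·H_{9}.
H_{9} = 2.8290, so E[T] = 25.4607.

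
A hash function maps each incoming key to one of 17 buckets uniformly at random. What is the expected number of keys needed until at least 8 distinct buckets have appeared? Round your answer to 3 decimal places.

10.380

With k distinct buckets already seen, the next new one arrives after an expected 17/(17-k) keys.
Sum over k = 0,...,7: E = 17/17 + 17/16 + 17/15 + ... + 17/11 + 17/10 = 10.3799.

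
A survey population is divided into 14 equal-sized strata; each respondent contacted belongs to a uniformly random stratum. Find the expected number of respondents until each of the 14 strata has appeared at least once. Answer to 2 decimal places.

45.52

The wait to go from k to k+1 distinct strata is geometric with mean 14/(14-k).
E[T] = 14/14 + 14/13 + 14/12 + ... + 14/2 + 14/1 = 14·H_{14}.
H_{14} = 3.252, so E[T] = 45.522.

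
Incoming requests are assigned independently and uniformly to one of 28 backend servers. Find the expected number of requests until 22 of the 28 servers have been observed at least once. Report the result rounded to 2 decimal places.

41.36

With k distinct servers already seen, the next new one arrives after an expected 28/(28-k) requests.
Sum over k = 0,...,21: E = 28/28 + 28/27 + 28/26 + ... + 28/8 + 28/7 = 41.361.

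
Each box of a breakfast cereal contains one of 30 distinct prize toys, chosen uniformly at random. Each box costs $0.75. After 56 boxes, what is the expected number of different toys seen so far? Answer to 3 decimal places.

25.506

For each toy, P(seen in 56 boxes) = 1 - (29/30)^56 = 0.8502.
By linearity of expectation, E[distinct seen] = 30·(1 - (29/30)^56) = 25.5061.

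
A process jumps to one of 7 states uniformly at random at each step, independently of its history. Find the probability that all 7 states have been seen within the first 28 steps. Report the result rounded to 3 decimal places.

0.908

Let A_i be the event that state i is missing after 28 steps. By inclusion–exclusion on the A_i,
P(all seen) = Σ_{j=0}^{7} (-1)^j C(7,j)((7-j)/7)^28
= 1.0000 - 0.0935 + 0.0017 - 0.0000 + 0.0000 - 0.0000 + 0.0000 - 0.0000
= 0.9082.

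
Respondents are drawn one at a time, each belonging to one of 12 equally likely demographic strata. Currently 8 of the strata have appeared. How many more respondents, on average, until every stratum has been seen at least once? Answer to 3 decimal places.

The wait to go from k to k+1 distinct strata is geometric with mean 12/(12-k).
Sum over k = 8,...,11: E = 12/4 + 12/3 + 12/2 + 12/1 = 25.0000.

25.000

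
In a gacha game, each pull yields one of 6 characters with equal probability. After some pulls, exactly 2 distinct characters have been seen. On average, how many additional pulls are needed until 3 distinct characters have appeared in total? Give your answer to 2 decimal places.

With k distinct characters already seen, the next new one takes an expected 6/(6-k) pulls.
Only the k = 2 term is needed: E = 6/4 = 1.500.

1.50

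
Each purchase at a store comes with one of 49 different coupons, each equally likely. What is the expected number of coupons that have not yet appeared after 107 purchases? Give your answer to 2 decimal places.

5.40

For each coupon, P(unseen after 107) = (48/49)^107 = 0.110.
By linearity of expectation, E[unseen] = 49·(48/49)^107 = 5.395.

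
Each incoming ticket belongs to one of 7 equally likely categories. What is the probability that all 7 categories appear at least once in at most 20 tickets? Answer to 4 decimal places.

Let A_i be the event that category i is missing after 20 tickets. By inclusion–exclusion on the A_i,
P(all seen) = Σ_{j=0}^{7} (-1)^j C(7,j)((7-j)/7)^20
= 1.00000 - 0.32075 + 0.02510 - 0.00048 + 0.00000 - 0.00000 + 0.00000 - 0.00000
= 0.70387.

0.7039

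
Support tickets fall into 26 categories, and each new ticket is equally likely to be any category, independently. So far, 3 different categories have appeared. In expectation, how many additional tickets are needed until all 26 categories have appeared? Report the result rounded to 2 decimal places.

From k distinct to k+1 distinct takes on average 26/(26-k) tickets.
Sum over k = 3,...,25: E = 26/23 + 26/22 + 26/21 + ... + 26/2 + 26/1 = 97.092.

97.09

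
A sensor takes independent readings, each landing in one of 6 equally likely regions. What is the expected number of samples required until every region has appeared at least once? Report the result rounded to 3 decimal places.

14.700

The wait to go from k to k+1 distinct regions is geometric with mean 6/(6-k).
E[T] = 6/6 + 6/5 + 6/4 + 6/3 + 6/2 + 6/1 = 6·H_{6}.
H_{6} = 2.4500, so E[T] = 14.7000.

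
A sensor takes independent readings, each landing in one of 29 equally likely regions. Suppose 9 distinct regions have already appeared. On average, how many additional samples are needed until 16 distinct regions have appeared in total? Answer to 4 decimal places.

12.1106

With k distinct regions already seen, the next new one takes an expected 29/(29-k) samples.
Sum over k = 9,...,15: E = 29/20 + 29/19 + 29/18 + ... + 29/15 + 29/14 = 12.11057.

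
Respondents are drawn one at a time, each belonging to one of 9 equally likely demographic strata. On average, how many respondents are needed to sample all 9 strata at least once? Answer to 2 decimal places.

Split into phases: going from k distinct to k+1 distinct takes on average 9/(9-k) respondents.
E[T] = 9/9 + 9/8 + 9/7 + ... + 9/2 + 9/1 = 9·H_{9}.
H_{9} = 2.829, so E[T] = 25.461.

25.46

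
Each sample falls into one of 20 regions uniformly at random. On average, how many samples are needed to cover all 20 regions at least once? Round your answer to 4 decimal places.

71.9548

After k distinct regions have appeared, the next sample gives a new one with probability (20-k)/20, so the expected wait for the (k+1)-th is 20/(20-k).
E[T] = 20/20 + 20/19 + 20/18 + ... + 20/2 + 20/1 = 20·H_{20}.
H_{20} = 3.59774, so E[T] = 71.95479.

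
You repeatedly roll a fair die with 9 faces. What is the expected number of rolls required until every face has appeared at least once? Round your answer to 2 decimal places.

The wait to go from k to k+1 distinct faces is geometric with mean 9/(9-k).
E[T] = 9/9 + 9/8 + 9/7 + ... + 9/2 + 9/1 = 9·H_{9}.
H_{9} = 2.829, so E[T] = 25.461.

25.46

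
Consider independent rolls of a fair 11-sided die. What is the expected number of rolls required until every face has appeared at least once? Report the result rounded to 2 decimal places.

After k distinct faces have appeared, the next roll gives a new one with probability (11-k)/11, so the expected wait for the (k+1)-th is 11/(11-k).
E[T] = 11/11 + 11/10 + 11/9 + ... + 11/2 + 11/1 = 11·H_{11}.
H_{11} = 3.020, so E[T] = 33.219.

33.22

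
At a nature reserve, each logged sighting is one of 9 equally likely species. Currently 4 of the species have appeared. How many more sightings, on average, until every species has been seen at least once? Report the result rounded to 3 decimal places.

20.550

The wait to go from k to k+1 distinct species is geometric with mean 9/(9-k).
Sum over k = 4,...,8: E = 9/5 + 9/4 + 9/3 + 9/2 + 9/1 = 20.5500.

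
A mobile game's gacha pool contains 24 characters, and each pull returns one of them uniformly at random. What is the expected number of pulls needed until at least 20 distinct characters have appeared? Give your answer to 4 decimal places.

40.6230

With k distinct characters already seen, the next new one arrives after an expected 24/(24-k) pulls.
Sum over k = 0,...,19: E = 24/24 + 24/23 + 24/22 + ... + 24/6 + 24/5 = 40.62300.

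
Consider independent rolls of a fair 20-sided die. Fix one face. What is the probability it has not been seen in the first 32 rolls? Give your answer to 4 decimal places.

Each roll misses the fixed face with probability (20-1)/20 = 19/20, independently.
P(still missing after 32) = (19/20)^32 = 0.19371.

0.1937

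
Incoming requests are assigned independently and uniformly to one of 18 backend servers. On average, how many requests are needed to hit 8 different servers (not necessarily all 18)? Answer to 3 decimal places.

Going from k to k+1 distinct takes a geometric number of requests with mean 18/(18-k).
Sum over k = 0,...,7: E = 18/18 + 18/17 + 18/16 + ... + 18/12 + 18/11 = 10.1905.

10.191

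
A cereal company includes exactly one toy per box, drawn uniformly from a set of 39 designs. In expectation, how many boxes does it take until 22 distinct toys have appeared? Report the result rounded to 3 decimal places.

31.746

With k distinct toys already seen, the next new one arrives after an expected 39/(39-k) boxes.
Sum over k = 0,...,21: E = 39/39 + 39/38 + 39/37 + ... + 39/19 + 39/18 = 31.7456.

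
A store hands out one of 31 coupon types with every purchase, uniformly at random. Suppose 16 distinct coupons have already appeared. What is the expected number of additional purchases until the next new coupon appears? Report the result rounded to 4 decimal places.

2.0667

The number of purchases until the next new coupon is geometric with success probability 15/31, so its mean is 31/15.
E = 31/15 = 2.06667.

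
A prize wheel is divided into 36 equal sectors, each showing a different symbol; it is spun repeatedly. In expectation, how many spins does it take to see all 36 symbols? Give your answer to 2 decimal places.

150.28

After k distinct symbols have appeared, the next spin gives a new one with probability (36-k)/36, so the expected wait for the (k+1)-th is 36/(36-k).
E[T] = 36/36 + 36/35 + 36/34 + ... + 36/2 + 36/1 = 36·H_{36}.
H_{36} = 4.175, so E[T] = 150.284.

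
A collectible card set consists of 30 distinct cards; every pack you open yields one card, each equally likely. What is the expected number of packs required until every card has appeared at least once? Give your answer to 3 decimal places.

Split into phases: going from k distinct to k+1 distinct takes on average 30/(30-k) packs.
E[T] = 30/30 + 30/29 + 30/28 + ... + 30/2 + 30/1 = 30·H_{30}.
H_{30} = 3.9950, so E[T] = 119.8496.

119.850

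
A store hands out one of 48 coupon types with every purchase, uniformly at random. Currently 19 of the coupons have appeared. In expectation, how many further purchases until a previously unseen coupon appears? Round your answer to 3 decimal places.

1.655

The number of purchases until the next new coupon is geometric with success probability 29/48, so its mean is 48/29.
E = 48/29 = 1.6552.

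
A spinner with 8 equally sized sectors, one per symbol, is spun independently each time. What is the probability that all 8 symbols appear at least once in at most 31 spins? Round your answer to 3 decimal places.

0.876

By inclusion–exclusion over which symbols are missing,
P(all seen) = Σ_{j=0}^{8} (-1)^j C(8,j)((8-j)/8)^31
= 1.0000 - 0.1274 + 0.0038 - 0.0000 + 0.0000 - 0.0000 + 0.0000 - 0.0000 + 0.0000
= 0.8763.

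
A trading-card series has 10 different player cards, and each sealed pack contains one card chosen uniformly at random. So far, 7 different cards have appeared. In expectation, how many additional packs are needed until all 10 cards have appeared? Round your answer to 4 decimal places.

With k distinct cards already seen, the next new one takes an expected 10/(10-k) packs.
Sum over k = 7,...,9: E = 10/3 + 10/2 + 10/1 = 18.33333.

18.3333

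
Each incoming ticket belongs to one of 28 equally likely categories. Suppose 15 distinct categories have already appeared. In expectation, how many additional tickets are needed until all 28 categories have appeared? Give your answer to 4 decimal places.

The wait to go from k to k+1 distinct categories is geometric with mean 28/(28-k).
Sum over k = 15,...,27: E = 28/13 + 28/12 + 28/11 + ... + 28/2 + 28/1 = 89.04375.

89.0437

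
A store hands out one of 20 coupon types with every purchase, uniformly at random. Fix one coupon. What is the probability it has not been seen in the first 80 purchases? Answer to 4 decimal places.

0.0165

On each purchase the fixed coupon fails to appear with probability 19/20.
P(still missing after 80) = (19/20)^80 = 0.01652.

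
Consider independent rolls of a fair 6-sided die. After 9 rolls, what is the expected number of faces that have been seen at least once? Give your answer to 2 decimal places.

For each face, P(seen in 9 rolls) = 1 - (5/6)^9 = 0.806.
By linearity of expectation, E[distinct seen] = 6·(1 - (5/6)^9) = 4.837.

4.84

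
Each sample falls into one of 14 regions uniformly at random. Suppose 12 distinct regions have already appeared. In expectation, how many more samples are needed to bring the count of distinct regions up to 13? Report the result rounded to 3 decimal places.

From k distinct to k+1 distinct takes on average 14/(14-k) samples.
Only the k = 12 term is needed: E = 14/2 = 7.0000.

7.000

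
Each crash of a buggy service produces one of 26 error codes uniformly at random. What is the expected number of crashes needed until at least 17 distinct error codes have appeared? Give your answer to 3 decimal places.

26.662

With k distinct error codes already seen, the next new one arrives after an expected 26/(26-k) crashes.
Sum over k = 0,...,16: E = 26/26 + 26/25 + 26/24 + ... + 26/11 + 26/10 = 26.6617.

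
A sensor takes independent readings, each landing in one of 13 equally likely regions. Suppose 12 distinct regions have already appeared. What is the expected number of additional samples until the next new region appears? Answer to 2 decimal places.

The number of samples until the next new region is geometric with success probability 1/13, so its mean is 13/1.
E = 13/1 = 13.000.

13.00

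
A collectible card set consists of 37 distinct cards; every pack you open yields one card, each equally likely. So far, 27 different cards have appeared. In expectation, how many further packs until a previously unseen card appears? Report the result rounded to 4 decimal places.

Each pack yields a new card with probability (37-27)/37 = 10/37, so the wait is geometric with mean 37/10.
E = 37/10 = 3.70000.

3.7000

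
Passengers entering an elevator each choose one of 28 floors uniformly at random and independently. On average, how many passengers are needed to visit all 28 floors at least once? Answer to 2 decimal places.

After k distinct floors have appeared, the next passenger gives a new one with probability (28-k)/28, so the expected wait for the (k+1)-th is 28/(28-k).
E[T] = 28/28 + 28/27 + 28/26 + ... + 28/2 + 28/1 = 28·H_{28}.
H_{28} = 3.927, so E[T] = 109.961.

109.96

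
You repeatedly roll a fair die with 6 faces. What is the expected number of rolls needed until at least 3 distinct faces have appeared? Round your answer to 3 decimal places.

3.700

Going from k to k+1 distinct takes a geometric number of rolls with mean 6/(6-k).
Sum over k = 0,...,2: E = 6/6 + 6/5 + 6/4 = 3.7000.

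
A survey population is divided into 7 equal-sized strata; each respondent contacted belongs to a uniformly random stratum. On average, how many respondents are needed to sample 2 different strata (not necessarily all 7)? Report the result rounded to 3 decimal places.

Going from k to k+1 distinct takes a geometric number of respondents with mean 7/(7-k).
Sum over k = 0,...,1: E = 7/7 + 7/6 = 2.1667.

2.167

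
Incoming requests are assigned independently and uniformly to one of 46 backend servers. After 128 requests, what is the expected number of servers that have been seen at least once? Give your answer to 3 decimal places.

For each server, P(seen in 128 requests) = 1 - (45/46)^128 = 0.9400.
By linearity of expectation, E[distinct seen] = 46·(1 - (45/46)^128) = 43.2397.

43.240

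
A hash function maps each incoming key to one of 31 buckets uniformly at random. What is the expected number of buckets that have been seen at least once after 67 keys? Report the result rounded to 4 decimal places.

For each bucket, P(seen in 67 keys) = 1 - (30/31)^67 = 0.88885.
By linearity of expectation, E[distinct seen] = 31·(1 - (30/31)^67) = 27.55450.

27.5545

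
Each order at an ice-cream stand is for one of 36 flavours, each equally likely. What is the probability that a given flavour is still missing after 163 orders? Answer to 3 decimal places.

0.010

On each order the fixed flavour fails to appear with probability 35/36.
P(still missing after 163) = (35/36)^163 = 0.0101.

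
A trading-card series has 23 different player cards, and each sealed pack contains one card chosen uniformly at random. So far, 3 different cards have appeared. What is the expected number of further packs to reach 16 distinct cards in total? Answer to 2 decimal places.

The wait to go from k to k+1 distinct cards is geometric with mean 23/(23-k).
Sum over k = 3,...,15: E = 23/20 + 23/19 + 23/18 + ... + 23/9 + 23/8 = 23.112.

23.11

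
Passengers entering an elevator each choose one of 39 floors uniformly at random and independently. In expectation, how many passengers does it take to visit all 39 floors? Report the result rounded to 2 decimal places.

165.89

After k distinct floors have appeared, the next passenger gives a new one with probability (39-k)/39, so the expected wait for the (k+1)-th is 39/(39-k).
E[T] = 39/39 + 39/38 + 39/37 + ... + 39/2 + 39/1 = 39·H_{39}.
H_{39} = 4.254, so E[T] = 165.888.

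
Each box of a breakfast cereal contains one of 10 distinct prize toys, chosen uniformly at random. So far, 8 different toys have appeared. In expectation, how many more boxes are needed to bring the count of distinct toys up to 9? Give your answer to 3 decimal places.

The wait to go from k to k+1 distinct toys is geometric with mean 10/(10-k).
Only the k = 8 term is needed: E = 10/2 = 5.0000.

5.000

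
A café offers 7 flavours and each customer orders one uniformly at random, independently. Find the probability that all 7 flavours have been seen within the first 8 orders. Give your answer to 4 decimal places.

0.0245

Let A_i be the event that flavour i is missing after 8 orders. By inclusion–exclusion on the A_i,
P(all seen) = Σ_{j=0}^{7} (-1)^j C(7,j)((7-j)/7)^8
= 1.00000 - 2.03950 + 1.42297 - 0.39789 + 0.03983 - 0.00093 + 0.00000 - 0.00000
= 0.02448.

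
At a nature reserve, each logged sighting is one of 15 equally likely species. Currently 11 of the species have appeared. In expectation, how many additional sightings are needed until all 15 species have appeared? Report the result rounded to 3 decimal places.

31.250

With k distinct species already seen, the next new one takes an expected 15/(15-k) sightings.
Sum over k = 11,...,14: E = 15/4 + 15/3 + 15/2 + 15/1 = 31.2500.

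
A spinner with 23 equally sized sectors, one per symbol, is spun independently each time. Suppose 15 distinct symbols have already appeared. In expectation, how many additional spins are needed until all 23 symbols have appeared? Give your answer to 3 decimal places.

62.511

The wait to go from k to k+1 distinct symbols is geometric with mean 23/(23-k).
Sum over k = 15,...,22: E = 23/8 + 23/7 + 23/6 + ... + 23/2 + 23/1 = 62.5107.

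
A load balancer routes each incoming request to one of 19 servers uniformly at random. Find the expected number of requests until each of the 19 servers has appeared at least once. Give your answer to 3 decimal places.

Split into phases: going from k distinct to k+1 distinct takes on average 19/(19-k) requests.
E[T] = 19/19 + 19/18 + 19/17 + ... + 19/2 + 19/1 = 19·H_{19}.
H_{19} = 3.5477, so E[T] = 67.4071.

67.407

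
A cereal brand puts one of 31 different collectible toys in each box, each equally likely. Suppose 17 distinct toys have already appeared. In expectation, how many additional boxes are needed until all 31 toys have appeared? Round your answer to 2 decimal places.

With k distinct toys already seen, the next new one takes an expected 31/(31-k) boxes.
Sum over k = 17,...,30: E = 31/14 + 31/13 + 31/12 + ... + 31/2 + 31/1 = 100.798.

100.80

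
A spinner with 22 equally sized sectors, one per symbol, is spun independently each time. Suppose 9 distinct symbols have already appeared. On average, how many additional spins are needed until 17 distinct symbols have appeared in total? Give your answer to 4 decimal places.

19.7296

The wait to go from k to k+1 distinct symbols is geometric with mean 22/(22-k).
Sum over k = 9,...,16: E = 22/13 + 22/12 + 22/11 + ... + 22/7 + 22/6 = 19.72961.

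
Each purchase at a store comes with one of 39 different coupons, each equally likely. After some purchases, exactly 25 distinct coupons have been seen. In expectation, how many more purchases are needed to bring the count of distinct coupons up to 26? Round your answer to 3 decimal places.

From k distinct to k+1 distinct takes on average 39/(39-k) purchases.
Only the k = 25 term is needed: E = 39/14 = 2.7857.

2.786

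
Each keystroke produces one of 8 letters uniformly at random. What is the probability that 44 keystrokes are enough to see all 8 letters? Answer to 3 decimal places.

0.978

By inclusion–exclusion over which letters are missing,
P(all seen) = Σ_{j=0}^{8} (-1)^j C(8,j)((8-j)/8)^44
= 1.0000 - 0.0225 + 0.0001 - 0.0000 + 0.0000 - 0.0000 + 0.0000 - 0.0000 + 0.0000
= 0.9776.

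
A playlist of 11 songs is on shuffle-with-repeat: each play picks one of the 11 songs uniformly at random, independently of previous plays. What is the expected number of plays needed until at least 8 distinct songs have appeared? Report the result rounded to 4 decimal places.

13.0520

Going from k to k+1 distinct takes a geometric number of plays with mean 11/(11-k).
Sum over k = 0,...,7: E = 11/11 + 11/10 + 11/9 + ... + 11/5 + 11/4 = 13.05198.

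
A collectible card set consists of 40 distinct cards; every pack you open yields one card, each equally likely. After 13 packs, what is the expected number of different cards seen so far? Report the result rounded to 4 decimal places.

For each card, P(seen in 13 packs) = 1 - (39/40)^13 = 0.28045.
By linearity of expectation, E[distinct seen] = 40·(1 - (39/40)^13) = 11.21806.

11.2181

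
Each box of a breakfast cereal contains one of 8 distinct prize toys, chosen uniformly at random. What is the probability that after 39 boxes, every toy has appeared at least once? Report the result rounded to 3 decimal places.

Let A_i be the event that toy i is missing after 39 boxes. By inclusion–exclusion on the A_i,
P(all seen) = Σ_{j=0}^{8} (-1)^j C(8,j)((8-j)/8)^39
= 1.0000 - 0.0438 + 0.0004 - 0.0000 + 0.0000 - 0.0000 + 0.0000 - 0.0000 + 0.0000
= 0.9566.

0.957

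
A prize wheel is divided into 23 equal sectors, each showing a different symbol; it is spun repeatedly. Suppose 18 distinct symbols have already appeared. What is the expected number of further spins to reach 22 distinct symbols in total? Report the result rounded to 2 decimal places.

29.52

The wait to go from k to k+1 distinct symbols is geometric with mean 23/(23-k).
Sum over k = 18,...,21: E = 23/5 + 23/4 + 23/3 + 23/2 = 29.517.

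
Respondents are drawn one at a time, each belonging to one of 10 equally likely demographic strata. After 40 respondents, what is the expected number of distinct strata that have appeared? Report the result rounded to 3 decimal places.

9.852

For each stratum, P(seen in 40 respondents) = 1 - (9/10)^40 = 0.9852.
By linearity of expectation, E[distinct seen] = 10·(1 - (9/10)^40) = 9.8522.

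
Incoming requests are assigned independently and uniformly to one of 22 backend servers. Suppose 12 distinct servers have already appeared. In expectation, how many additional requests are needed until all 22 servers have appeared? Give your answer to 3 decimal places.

64.437

The wait to go from k to k+1 distinct servers is geometric with mean 22/(22-k).
Sum over k = 12,...,21: E = 22/10 + 22/9 + 22/8 + ... + 22/2 + 22/1 = 64.4373.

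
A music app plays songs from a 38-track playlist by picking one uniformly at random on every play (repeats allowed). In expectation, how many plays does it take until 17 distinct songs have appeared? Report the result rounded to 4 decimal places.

Going from k to k+1 distinct takes a geometric number of plays with mean 38/(38-k).
Sum over k = 0,...,16: E = 38/38 + 38/37 + 38/36 + ... + 38/23 + 38/22 = 22.13665.

22.1366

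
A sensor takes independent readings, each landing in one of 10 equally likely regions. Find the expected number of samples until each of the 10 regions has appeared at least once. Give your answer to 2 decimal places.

Split into phases: going from k distinct to k+1 distinct takes on average 10/(10-k) samples.
E[T] = 10/10 + 10/9 + 10/8 + ... + 10/2 + 10/1 = 10·H_{10}.
H_{10} = 2.929, so E[T] = 29.290.

29.29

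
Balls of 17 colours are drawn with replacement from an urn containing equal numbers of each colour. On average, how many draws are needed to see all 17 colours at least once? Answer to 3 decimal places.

58.472

After k distinct colours have appeared, the next draw gives a new one with probability (17-k)/17, so the expected wait for the (k+1)-th is 17/(17-k).
E[T] = 17/17 + 17/16 + 17/15 + ... + 17/2 + 17/1 = 17·H_{17}.
H_{17} = 3.4396, so E[T] = 58.4724.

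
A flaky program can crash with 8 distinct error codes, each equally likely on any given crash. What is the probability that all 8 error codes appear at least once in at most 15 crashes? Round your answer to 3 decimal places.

0.248

Let A_i be the event that error code i is missing after 15 crashes. By inclusion–exclusion on the A_i,
P(all seen) = Σ_{j=0}^{8} (-1)^j C(8,j)((8-j)/8)^15
= 1.0000 - 1.0795 + 0.3742 - 0.0486 + 0.0021 - 0.0000 + 0.0000 - 0.0000 + 0.0000
= 0.2482.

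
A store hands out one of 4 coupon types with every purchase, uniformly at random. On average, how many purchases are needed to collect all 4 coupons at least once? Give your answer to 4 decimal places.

After k distinct coupons have appeared, the next purchase gives a new one with probability (4-k)/4, so the expected wait for the (k+1)-th is 4/(4-k).
E[T] = 4/4 + 4/3 + 4/2 + 4/1 = 4·H_{4}.
H_{4} = 2.08333, so E[T] = 8.33333.

8.3333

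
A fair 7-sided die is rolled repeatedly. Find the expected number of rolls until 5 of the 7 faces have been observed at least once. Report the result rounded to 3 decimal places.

With k distinct faces already seen, the next new one arrives after an expected 7/(7-k) rolls.
Sum over k = 0,...,4: E = 7/7 + 7/6 + 7/5 + 7/4 + 7/3 = 7.6500.

7.650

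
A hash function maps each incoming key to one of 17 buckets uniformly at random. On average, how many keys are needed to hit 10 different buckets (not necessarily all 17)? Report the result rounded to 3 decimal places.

Going from k to k+1 distinct takes a geometric number of keys with mean 17/(17-k).
Sum over k = 0,...,9: E = 17/17 + 17/16 + 17/15 + ... + 17/9 + 17/8 = 14.3938.

14.394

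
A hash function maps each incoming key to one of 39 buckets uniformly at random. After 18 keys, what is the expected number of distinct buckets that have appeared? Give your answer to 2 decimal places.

For each bucket, P(seen in 18 keys) = 1 - (38/39)^18 = 0.373.
By linearity of expectation, E[distinct seen] = 39·(1 - (38/39)^18) = 14.565.

14.57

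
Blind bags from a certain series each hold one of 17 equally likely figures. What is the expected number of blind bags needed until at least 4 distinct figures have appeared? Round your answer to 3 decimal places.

4.410

Going from k to k+1 distinct takes a geometric number of blind bags with mean 17/(17-k).
Sum over k = 0,...,3: E = 17/17 + 17/16 + 17/15 + 17/14 = 4.4101.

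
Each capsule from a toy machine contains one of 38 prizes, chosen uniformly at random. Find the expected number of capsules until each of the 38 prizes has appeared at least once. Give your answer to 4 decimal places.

160.6603

The wait to go from k to k+1 distinct prizes is geometric with mean 38/(38-k).
E[T] = 38/38 + 38/37 + 38/36 + ... + 38/2 + 38/1 = 38·H_{38}.
H_{38} = 4.22790, so E[T] = 160.66028.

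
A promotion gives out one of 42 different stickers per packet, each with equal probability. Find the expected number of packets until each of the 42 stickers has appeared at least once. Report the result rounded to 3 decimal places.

181.723

The wait to go from k to k+1 distinct stickers is geometric with mean 42/(42-k).
E[T] = 42/42 + 42/41 + 42/40 + ... + 42/2 + 42/1 = 42·H_{42}.
H_{42} = 4.3267, so E[T] = 181.7232.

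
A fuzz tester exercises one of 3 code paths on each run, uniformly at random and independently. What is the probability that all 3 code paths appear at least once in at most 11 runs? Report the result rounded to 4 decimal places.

Let A_i be the event that code path i is missing after 11 runs. By inclusion–exclusion on the A_i,
P(all seen) = Σ_{j=0}^{3} (-1)^j C(3,j)((3-j)/3)^11
= 1.00000 - 0.03468 + 0.00002 - 0.00000
= 0.96533.

0.9653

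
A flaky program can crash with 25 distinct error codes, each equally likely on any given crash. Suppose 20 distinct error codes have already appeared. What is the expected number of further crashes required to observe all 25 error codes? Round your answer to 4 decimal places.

57.0833

From k distinct to k+1 distinct takes on average 25/(25-k) crashes.
Sum over k = 20,...,24: E = 25/5 + 25/4 + 25/3 + 25/2 + 25/1 = 57.08333.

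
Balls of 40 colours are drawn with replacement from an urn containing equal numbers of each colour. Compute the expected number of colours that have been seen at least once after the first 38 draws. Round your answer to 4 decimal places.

24.7161

For each colour, P(seen in 38 draws) = 1 - (39/40)^38 = 0.61790.
By linearity of expectation, E[distinct seen] = 40·(1 - (39/40)^38) = 24.71606.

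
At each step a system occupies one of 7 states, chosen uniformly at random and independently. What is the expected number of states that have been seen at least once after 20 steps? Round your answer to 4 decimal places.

6.6793

For each state, P(seen in 20 steps) = 1 - (6/7)^20 = 0.95418.
By linearity of expectation, E[distinct seen] = 7·(1 - (6/7)^20) = 6.67925.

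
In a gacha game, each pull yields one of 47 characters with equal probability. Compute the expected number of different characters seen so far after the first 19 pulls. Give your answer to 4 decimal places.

For each character, P(seen in 19 pulls) = 1 - (46/47)^19 = 0.33543.
By linearity of expectation, E[distinct seen] = 47·(1 - (46/47)^19) = 15.76530.

15.7653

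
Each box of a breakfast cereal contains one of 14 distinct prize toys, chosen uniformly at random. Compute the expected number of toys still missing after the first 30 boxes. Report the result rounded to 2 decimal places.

For each toy, P(unseen after 30) = (13/14)^30 = 0.108.
By linearity of expectation, E[unseen] = 14·(13/14)^30 = 1.516.

1.52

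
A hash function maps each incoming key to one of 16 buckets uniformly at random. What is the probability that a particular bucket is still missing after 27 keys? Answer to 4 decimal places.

0.1751

On each key the fixed bucket fails to appear with probability 15/16.
P(still missing after 27) = (15/16)^27 = 0.17508.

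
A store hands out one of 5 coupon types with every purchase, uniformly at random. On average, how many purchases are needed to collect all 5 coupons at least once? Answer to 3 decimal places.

11.417

After k distinct coupons have appeared, the next purchase gives a new one with probability (5-k)/5, so the expected wait for the (k+1)-th is 5/(5-k).
E[T] = 5/5 + 5/4 + 5/3 + 5/2 + 5/1 = 5·H_{5}.
H_{5} = 2.2833, so E[T] = 11.4167.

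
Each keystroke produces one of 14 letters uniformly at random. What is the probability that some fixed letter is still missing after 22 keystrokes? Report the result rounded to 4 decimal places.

0.1959

On each keystroke the fixed letter fails to appear with probability 13/14.
P(still missing after 22) = (13/14)^22 = 0.19586.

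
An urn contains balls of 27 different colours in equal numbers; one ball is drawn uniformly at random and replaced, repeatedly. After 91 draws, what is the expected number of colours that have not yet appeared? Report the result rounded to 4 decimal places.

For each colour, P(unseen after 91) = (26/27)^91 = 0.03225.
By linearity of expectation, E[unseen] = 27·(26/27)^91 = 0.87063.

0.8706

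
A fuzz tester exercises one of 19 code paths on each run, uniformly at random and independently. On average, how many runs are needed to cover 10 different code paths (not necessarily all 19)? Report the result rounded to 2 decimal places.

With k distinct code paths already seen, the next new one arrives after an expected 19/(19-k) runs.
Sum over k = 0,...,9: E = 19/19 + 19/18 + 19/17 + ... + 19/11 + 19/10 = 13.657.

13.66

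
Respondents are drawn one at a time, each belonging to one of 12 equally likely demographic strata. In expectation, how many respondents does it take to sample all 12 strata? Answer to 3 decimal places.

The wait to go from k to k+1 distinct strata is geometric with mean 12/(12-k).
E[T] = 12/12 + 12/11 + 12/10 + ... + 12/2 + 12/1 = 12·H_{12}.
H_{12} = 3.1032, so E[T] = 37.2385.

37.239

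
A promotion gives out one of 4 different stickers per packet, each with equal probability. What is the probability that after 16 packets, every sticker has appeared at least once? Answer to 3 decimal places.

Let A_i be the event that sticker i is missing after 16 packets. By inclusion–exclusion on the A_i,
P(all seen) = Σ_{j=0}^{4} (-1)^j C(4,j)((4-j)/4)^16
= 1.0000 - 0.0401 + 0.0001 - 0.0000 + 0.0000
= 0.9600.

0.960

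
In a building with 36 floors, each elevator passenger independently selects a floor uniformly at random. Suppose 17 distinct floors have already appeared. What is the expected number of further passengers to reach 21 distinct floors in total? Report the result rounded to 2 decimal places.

8.26

From k distinct to k+1 distinct takes on average 36/(36-k) passengers.
Sum over k = 17,...,20: E = 36/19 + 36/18 + 36/17 + 36/16 = 8.262.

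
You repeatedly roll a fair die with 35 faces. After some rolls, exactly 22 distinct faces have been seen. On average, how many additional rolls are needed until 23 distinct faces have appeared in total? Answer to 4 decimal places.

2.6923

The wait to go from k to k+1 distinct faces is geometric with mean 35/(35-k).
Only the k = 22 term is needed: E = 35/13 = 2.69231.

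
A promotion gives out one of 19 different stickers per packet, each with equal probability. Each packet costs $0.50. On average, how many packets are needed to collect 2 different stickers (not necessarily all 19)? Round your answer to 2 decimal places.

Going from k to k+1 distinct takes a geometric number of packets with mean 19/(19-k).
Sum over k = 0,...,1: E = 19/19 + 19/18 = 2.056.

2.06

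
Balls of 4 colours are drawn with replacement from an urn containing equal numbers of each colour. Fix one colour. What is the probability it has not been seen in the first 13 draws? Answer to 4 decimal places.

0.0238

Each draw misses the fixed colour with probability (4-1)/4 = 3/4, independently.
P(still missing after 13) = (3/4)^13 = 0.02376.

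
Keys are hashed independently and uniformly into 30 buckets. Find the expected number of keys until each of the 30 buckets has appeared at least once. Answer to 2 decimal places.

Split into phases: going from k distinct to k+1 distinct takes on average 30/(30-k) keys.
E[T] = 30/30 + 30/29 + 30/28 + ... + 30/2 + 30/1 = 30·H_{30}.
H_{30} = 3.995, so E[T] = 119.850.

119.85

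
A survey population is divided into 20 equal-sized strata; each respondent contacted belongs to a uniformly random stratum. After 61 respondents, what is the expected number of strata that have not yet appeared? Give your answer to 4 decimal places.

For each stratum, P(unseen after 61) = (19/20)^61 = 0.04377.
By linearity of expectation, E[unseen] = 20·(19/20)^61 = 0.87533.

0.8753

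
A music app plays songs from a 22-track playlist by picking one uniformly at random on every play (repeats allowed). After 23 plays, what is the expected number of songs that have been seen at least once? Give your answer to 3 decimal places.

For each song, P(seen in 23 plays) = 1 - (21/22)^23 = 0.6570.
By linearity of expectation, E[distinct seen] = 22·(1 - (21/22)^23) = 14.4535.

14.454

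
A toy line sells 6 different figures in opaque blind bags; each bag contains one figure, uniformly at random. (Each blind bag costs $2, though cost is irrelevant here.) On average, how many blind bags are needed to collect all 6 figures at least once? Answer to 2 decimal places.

Split into phases: going from k distinct to k+1 distinct takes on average 6/(6-k) blind bags.
E[T] = 6/6 + 6/5 + 6/4 + 6/3 + 6/2 + 6/1 = 6·H_{6}.
H_{6} = 2.450, so E[T] = 14.700.

14.70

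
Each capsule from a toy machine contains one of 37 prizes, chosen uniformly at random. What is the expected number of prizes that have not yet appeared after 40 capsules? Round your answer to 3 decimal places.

For each prize, P(unseen after 40) = (36/37)^40 = 0.3342.
By linearity of expectation, E[unseen] = 37·(36/37)^40 = 12.3661.

12.366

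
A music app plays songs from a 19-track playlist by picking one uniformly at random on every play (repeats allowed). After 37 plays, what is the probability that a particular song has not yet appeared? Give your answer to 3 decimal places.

On each play the fixed song fails to appear with probability 18/19.
P(still missing after 37) = (18/19)^37 = 0.1353.

0.135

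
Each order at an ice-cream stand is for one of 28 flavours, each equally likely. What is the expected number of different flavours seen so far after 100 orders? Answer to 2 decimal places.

27.26

For each flavour, P(seen in 100 orders) = 1 - (27/28)^100 = 0.974.
By linearity of expectation, E[distinct seen] = 28·(1 - (27/28)^100) = 27.263.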